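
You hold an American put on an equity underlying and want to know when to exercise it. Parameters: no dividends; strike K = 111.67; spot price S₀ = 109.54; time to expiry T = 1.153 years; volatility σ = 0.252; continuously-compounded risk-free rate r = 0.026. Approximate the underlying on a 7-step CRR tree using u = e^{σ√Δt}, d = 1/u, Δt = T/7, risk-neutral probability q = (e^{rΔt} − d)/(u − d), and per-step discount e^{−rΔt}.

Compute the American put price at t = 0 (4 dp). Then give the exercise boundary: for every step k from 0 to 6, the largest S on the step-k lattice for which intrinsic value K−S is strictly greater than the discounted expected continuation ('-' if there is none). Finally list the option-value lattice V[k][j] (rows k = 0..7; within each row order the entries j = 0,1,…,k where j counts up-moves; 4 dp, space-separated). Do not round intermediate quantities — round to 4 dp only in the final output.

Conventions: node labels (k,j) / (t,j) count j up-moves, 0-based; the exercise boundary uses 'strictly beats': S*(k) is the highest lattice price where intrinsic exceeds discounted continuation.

price = 11.8546
boundary = - - - 80.5975 72.7619 80.5975 89.2768
tree:
11.8546
16.9395 6.7780
23.3945 10.5112 3.0341
31.0725 15.7765 5.2392 0.8144
38.9081 22.7247 8.8360 1.6210 0.0000
45.9818 31.0725 14.4187 3.2261 0.0000 0.0000
52.3679 38.9081 22.3932 6.4209 0.0000 0.0000 0.0000
58.1331 45.9818 31.0725 12.7793 0.0000 0.0000 0.0000 0.0000

Δt=0.16471  u=1.10769  d=0.90278  q=0.49540  discount=0.99573
step 7 (expiry): payoffs max(K−S,0) = 58.1331 45.9818 31.0725 12.7793 0.0000 0.0000 0.0000 0.0000
step 6: (k=6,j=0): S=59.3021, K−S=52.3679, hold=51.8907 ⇒ V=52.3679 exercise | (k=6,j=1): S=72.7619, K−S=38.9081, hold=38.4309 ⇒ V=38.9081 exercise | (k=6,j=2): S=89.2768, K−S=22.3932, hold=21.9160 ⇒ V=22.3932 exercise | (k=6,j=3): S=109.5400, K−S=2.1300, hold=6.4209 ⇒ V=6.4209 continue | (k=6,j=4): S=134.4024, K−S=0.0000, hold=0.0000 ⇒ V=0.0000 continue | (k=6,j=5): S=164.9078, K−S=0.0000, hold=0.0000 ⇒ V=0.0000 continue | (k=6,j=6): S=202.3371, K−S=0.0000, hold=0.0000 ⇒ V=0.0000 continue  boundary S*=89.2768
step 5: (k=5,j=0): S=65.6882, K−S=45.9818, hold=45.5046 ⇒ V=45.9818 exercise | (k=5,j=1): S=80.5975, K−S=31.0725, hold=30.5953 ⇒ V=31.0725 exercise | (k=5,j=2): S=98.8907, K−S=12.7793, hold=14.4187 ⇒ V=14.4187 continue | (k=5,j=3): S=121.3361, K−S=0.0000, hold=3.2261 ⇒ V=3.2261 continue | (k=5,j=4): S=148.8758, K−S=0.0000, hold=0.0000 ⇒ V=0.0000 continue | (k=5,j=5): S=182.6663, K−S=0.0000, hold=0.0000 ⇒ V=0.0000 continue  boundary S*=80.5975
step 4: (k=4,j=0): S=72.7619, K−S=38.9081, hold=38.4309 ⇒ V=38.9081 exercise | (k=4,j=1): S=89.2768, K−S=22.3932, hold=22.7247 ⇒ V=22.7247 continue | (k=4,j=2): S=109.5400, K−S=2.1300, hold=8.8360 ⇒ V=8.8360 continue | (k=4,j=3): S=134.4024, K−S=0.0000, hold=1.6210 ⇒ V=1.6210 continue | (k=4,j=4): S=164.9078, K−S=0.0000, hold=0.0000 ⇒ V=0.0000 continue  boundary S*=72.7619
step 3: (k=3,j=0): S=80.5975, K−S=31.0725, hold=30.7588 ⇒ V=31.0725 exercise | (k=3,j=1): S=98.8907, K−S=12.7793, hold=15.7765 ⇒ V=15.7765 continue | (k=3,j=2): S=121.3361, K−S=0.0000, hold=5.2392 ⇒ V=5.2392 continue | (k=3,j=3): S=148.8758, K−S=0.0000, hold=0.8144 ⇒ V=0.8144 continue  boundary S*=80.5975
step 2: (k=2,j=0): S=89.2768, K−S=22.3932, hold=23.3945 ⇒ V=23.3945 continue | (k=2,j=1): S=109.5400, K−S=2.1300, hold=10.5112 ⇒ V=10.5112 continue | (k=2,j=2): S=134.4024, K−S=0.0000, hold=3.0341 ⇒ V=3.0341 continue  boundary S*=-
step 1: (k=1,j=0): S=98.8907, K−S=12.7793, hold=16.9395 ⇒ V=16.9395 continue | (k=1,j=1): S=121.3361, K−S=0.0000, hold=6.7780 ⇒ V=6.7780 continue  boundary S*=-
step 0: (k=0,j=0): S=109.5400, K−S=2.1300, hold=11.8546 ⇒ V=11.8546 continue  boundary S*=-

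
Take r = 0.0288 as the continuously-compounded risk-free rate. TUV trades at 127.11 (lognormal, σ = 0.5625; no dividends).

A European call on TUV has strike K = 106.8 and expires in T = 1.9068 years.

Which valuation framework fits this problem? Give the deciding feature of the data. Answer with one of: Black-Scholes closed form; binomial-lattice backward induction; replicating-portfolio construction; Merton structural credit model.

framework: Black-Scholes closed form

Key observation: the instrument is a plain European call (strike 106.8) on a lognormal asset; the exact continuous-time formula applies directly.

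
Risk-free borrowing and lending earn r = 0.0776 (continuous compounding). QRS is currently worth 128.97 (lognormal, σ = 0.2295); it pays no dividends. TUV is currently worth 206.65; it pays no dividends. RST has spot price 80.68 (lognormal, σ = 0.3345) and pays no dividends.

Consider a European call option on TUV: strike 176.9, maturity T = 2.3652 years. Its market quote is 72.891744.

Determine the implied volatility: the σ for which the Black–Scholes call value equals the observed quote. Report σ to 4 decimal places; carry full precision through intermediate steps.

sigma = 0.3344

At σ = 0.3344 the Black–Scholes value reproduces the quote:
σ√T = 0.3344·√2.3652 = 0.514281
d₁ = (ln(S/K) + (r+σ²/2)T) / (σ√T) = (ln(206.65/176.9) + (0.0776+0.3344²/2)·2.3652) / 0.514281 = (0.155442 + 0.315782) / 0.514281 = 0.916277
d₂ = d₁ − σ√T = 0.916277 − 0.514281 = 0.401997
e^{−rT} = 0.832319
N(d₁) = 0.820239,  N(d₂) = 0.656157
V = S·N(d₁) − K·e^{−rT}·N(d₂) = 169.502450 − 96.610706 = 72.891744 (the quoted price), and the Black–Scholes price is strictly increasing in σ, so σ is unique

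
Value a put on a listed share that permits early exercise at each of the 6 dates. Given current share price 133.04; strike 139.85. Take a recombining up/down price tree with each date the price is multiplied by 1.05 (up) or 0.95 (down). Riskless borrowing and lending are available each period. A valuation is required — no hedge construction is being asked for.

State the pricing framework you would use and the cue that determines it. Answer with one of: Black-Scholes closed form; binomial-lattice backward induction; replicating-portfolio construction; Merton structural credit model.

Key observation: the defining feature is the embedded early-exercise option across 6 discrete dates on the spot-133.04 tree; pricing the strike-139.85 put means working backward with an exercise test at every node.

framework: binomial-lattice backward induction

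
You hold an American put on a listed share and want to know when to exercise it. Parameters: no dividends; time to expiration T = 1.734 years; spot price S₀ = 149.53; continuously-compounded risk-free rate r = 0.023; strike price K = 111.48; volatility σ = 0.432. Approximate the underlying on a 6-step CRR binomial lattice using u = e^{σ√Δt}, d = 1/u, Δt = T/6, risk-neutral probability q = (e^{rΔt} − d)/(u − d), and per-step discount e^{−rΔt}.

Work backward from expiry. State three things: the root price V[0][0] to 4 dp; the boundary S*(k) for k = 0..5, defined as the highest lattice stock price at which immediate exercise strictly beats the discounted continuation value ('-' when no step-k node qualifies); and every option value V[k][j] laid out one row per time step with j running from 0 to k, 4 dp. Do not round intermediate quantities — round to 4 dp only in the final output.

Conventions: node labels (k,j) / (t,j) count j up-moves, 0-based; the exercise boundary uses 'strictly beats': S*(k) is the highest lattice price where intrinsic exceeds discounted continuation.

price = 13.2173
boundary = - - - - 59.0596 74.4989
tree:
13.2173
19.5718 5.8428
28.2095 9.5710 1.4882
39.3025 15.4109 2.7560 0.0000
52.4204 24.2545 5.1041 0.0000 0.0000
64.6601 36.9811 9.4525 0.0000 0.0000 0.0000
74.3632 52.4204 17.5057 0.0000 0.0000 0.0000 0.0000

Δt=0.28900  u=1.26142  d=0.79276  q=0.45643  discount=0.99338
step 6 (expiry): payoffs max(K−S,0) = 74.3632 52.4204 17.5057 0.0000 0.0000 0.0000 0.0000
step 5: (k=5,j=0): S=46.8199, K−S=64.6601, hold=63.9215 ⇒ V=64.6601 exercise | (k=5,j=1): S=74.4989, K−S=36.9811, hold=36.2426 ⇒ V=36.9811 exercise | (k=5,j=2): S=118.5411, K−S=0.0000, hold=9.4525 ⇒ V=9.4525 continue | (k=5,j=3): S=188.6201, K−S=0.0000, hold=0.0000 ⇒ V=0.0000 continue | (k=5,j=4): S=300.1283, K−S=0.0000, hold=0.0000 ⇒ V=0.0000 continue | (k=5,j=5): S=477.5579, K−S=0.0000, hold=0.0000 ⇒ V=0.0000 continue  boundary S*=74.4989
step 4: (k=4,j=0): S=59.0596, K−S=52.4204, hold=51.6819 ⇒ V=52.4204 exercise | (k=4,j=1): S=93.9743, K−S=17.5057, hold=24.2545 ⇒ V=24.2545 continue | (k=4,j=2): S=149.5300, K−S=0.0000, hold=5.1041 ⇒ V=5.1041 continue | (k=4,j=3): S=237.9290, K−S=0.0000, hold=0.0000 ⇒ V=0.0000 continue | (k=4,j=4): S=378.5877, K−S=0.0000, hold=0.0000 ⇒ V=0.0000 continue  boundary S*=59.0596
step 3: (k=3,j=0): S=74.4989, K−S=36.9811, hold=39.3025 ⇒ V=39.3025 continue | (k=3,j=1): S=118.5411, K−S=0.0000, hold=15.4109 ⇒ V=15.4109 continue | (k=3,j=2): S=188.6201, K−S=0.0000, hold=2.7560 ⇒ V=2.7560 continue | (k=3,j=3): S=300.1283, K−S=0.0000, hold=0.0000 ⇒ V=0.0000 continue  boundary S*=-
step 2: (k=2,j=0): S=93.9743, K−S=17.5057, hold=28.2095 ⇒ V=28.2095 continue | (k=2,j=1): S=149.5300, K−S=0.0000, hold=9.5710 ⇒ V=9.5710 continue | (k=2,j=2): S=237.9290, K−S=0.0000, hold=1.4882 ⇒ V=1.4882 continue  boundary S*=-
step 1: (k=1,j=0): S=118.5411, K−S=0.0000, hold=19.5718 ⇒ V=19.5718 continue | (k=1,j=1): S=188.6201, K−S=0.0000, hold=5.8428 ⇒ V=5.8428 continue  boundary S*=-
step 0: (k=0,j=0): S=149.5300, K−S=0.0000, hold=13.2173 ⇒ V=13.2173 continue  boundary S*=-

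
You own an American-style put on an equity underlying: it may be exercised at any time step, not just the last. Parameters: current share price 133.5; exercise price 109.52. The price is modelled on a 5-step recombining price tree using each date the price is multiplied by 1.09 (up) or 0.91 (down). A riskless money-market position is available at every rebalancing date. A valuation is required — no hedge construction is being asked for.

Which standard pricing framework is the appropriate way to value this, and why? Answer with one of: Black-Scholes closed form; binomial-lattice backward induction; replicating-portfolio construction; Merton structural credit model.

Key observation: the put (strike 109.52 on spot 133.5) is American-style on a 5-step discrete price model, so the early-exercise decision at every node requires stepwise backward valuation — a closed form cannot price the exercise right.

framework: binomial-lattice backward induction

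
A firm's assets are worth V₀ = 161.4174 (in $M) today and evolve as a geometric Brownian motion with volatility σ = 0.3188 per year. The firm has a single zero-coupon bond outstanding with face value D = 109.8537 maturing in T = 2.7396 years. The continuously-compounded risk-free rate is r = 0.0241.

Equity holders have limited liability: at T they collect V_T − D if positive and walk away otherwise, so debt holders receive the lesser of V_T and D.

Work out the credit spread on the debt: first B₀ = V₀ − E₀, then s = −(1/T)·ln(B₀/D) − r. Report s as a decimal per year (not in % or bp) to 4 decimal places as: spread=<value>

With assets at 161.4174 and a single debt payment of 109.8537 at 2.7396 years:
d₁ = [ln(V₀/D) + (r + σ²/2)T] / (σ√T)
   = [ln(161.4174/109.8537) + (0.0241 + 0.5·0.3188²)·2.7396] / (0.3188·√2.7396)
   = [0.384844 + 0.205242] / 0.527669 = 1.118287
d₂ = d₁ − σ√T = 1.118287 − 0.527669 = 0.590618
N(d₁) = 0.868278,  N(d₂) = 0.722612,  e^(−rT) = 0.936108
E₀ = V₀·N(d₁) − D·e^(−rT)·N(d₂)
   = 161.4174·0.868278 − 109.8537·0.936108·0.722612 = 65.845418
B₀ = V₀ − E₀ = 161.4174 − 65.845418 = 95.571982
spread = −(1/T)·ln(B₀/D) − r = −(1/2.7396)·ln(95.571982/109.8537) − 0.0241 = 0.02673581

spread=0.0267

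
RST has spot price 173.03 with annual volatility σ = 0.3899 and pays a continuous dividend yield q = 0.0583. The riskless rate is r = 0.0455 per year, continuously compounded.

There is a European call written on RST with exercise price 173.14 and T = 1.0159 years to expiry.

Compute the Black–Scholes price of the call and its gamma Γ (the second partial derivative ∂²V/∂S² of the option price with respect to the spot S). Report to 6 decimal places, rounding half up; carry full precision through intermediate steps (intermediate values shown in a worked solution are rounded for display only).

σ√T = 0.3899·√1.0159 = 0.392987
d₁ = (ln(S/K) + (r−q+σ²/2)T) / (σ√T) = (ln(173.03/173.14) + (0.0455−0.0583+0.3899²/2)·1.0159) / 0.392987 = (-0.000636 + 0.064216) / 0.392987 = 0.161788
d₂ = d₁ − σ√T = 0.161788 − 0.392987 = -0.231200
e^{−rT} = 0.954829
e^{−qT} = 0.942493
N(d₁) = 0.564263,  N(d₂) = 0.408580
Call price V = S·e^{−qT}·N(d₁) − K·e^{−rT}·N(d₂) = 92.019824 − 67.546011 = 24.473813
φ(d₁) = (1/√(2π))·e^{−d₁²/2} = 0.393755
Γ = e^{−qT}·φ(d₁) / (S·σ·√T) = 0.005458

price = 24.473813
Γ = 0.005458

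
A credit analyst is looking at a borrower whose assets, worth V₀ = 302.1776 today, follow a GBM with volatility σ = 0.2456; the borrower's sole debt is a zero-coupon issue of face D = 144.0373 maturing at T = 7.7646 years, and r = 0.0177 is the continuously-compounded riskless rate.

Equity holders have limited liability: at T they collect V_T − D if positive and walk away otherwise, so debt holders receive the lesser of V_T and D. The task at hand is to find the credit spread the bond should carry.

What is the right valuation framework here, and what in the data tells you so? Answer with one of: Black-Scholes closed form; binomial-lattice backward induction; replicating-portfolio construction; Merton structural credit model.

framework: Merton structural credit model

Key observation: a levered firm with one bullet debt due at 7.7646 years is the canonical structural-credit setup: equity is a call on the firm's assets struck at the face value.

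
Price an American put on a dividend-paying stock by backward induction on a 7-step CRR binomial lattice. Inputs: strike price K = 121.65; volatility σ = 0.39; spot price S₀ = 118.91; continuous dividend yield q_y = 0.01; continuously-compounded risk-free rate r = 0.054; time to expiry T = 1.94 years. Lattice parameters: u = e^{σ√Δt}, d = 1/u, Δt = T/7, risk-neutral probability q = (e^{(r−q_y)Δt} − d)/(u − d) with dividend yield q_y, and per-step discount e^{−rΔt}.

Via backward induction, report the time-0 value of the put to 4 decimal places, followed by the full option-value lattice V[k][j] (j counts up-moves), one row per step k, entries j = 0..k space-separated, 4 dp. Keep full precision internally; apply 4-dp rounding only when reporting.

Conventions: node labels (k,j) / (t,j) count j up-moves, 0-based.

params: Δt=0.27714 u=1.22791 d=0.81439 q=0.47852 e^(-rΔt)=0.98515
t_7 payoffs: 93.3977 79.0522 57.4227 24.8106 0.0000 0.0000 0.0000 0.0000
k=6: node(6,0) S=34.6913 payoff=86.9587 vs cont=85.2477 → 86.9587 [stop]  node(6,1) S=52.3062 payoff=69.3438 vs cont=67.6815 → 69.3438 [stop]  node(6,2) S=78.8653 payoff=42.7847 vs cont=41.1960 → 42.7847 [stop]  node(6,3) S=118.9100 payoff=2.7400 vs cont=12.7460 → 12.7460 [wait]  node(6,4) S=179.2879 payoff=0.0000 vs cont=0.0000 → 0.0000 [wait]  node(6,5) S=270.3234 payoff=0.0000 vs cont=0.0000 → 0.0000 [wait]  node(6,6) S=407.5831 payoff=0.0000 vs cont=0.0000 → 0.0000 [wait]
k=5: node(5,0) S=42.5978 payoff=79.0522 vs cont=77.3631 → 79.0522 [stop]  node(5,1) S=64.2273 payoff=57.4227 vs cont=55.7935 → 57.4227 [stop]  node(5,2) S=96.8394 payoff=24.8106 vs cont=27.9886 → 27.9886 [wait]  node(5,3) S=146.0107 payoff=0.0000 vs cont=6.5480 → 6.5480 [wait]  node(5,4) S=220.1493 payoff=0.0000 vs cont=0.0000 → 0.0000 [wait]  node(5,5) S=331.9326 payoff=0.0000 vs cont=0.0000 → 0.0000 [wait]
k=4: node(4,0) S=52.3062 payoff=69.3438 vs cont=67.6815 → 69.3438 [stop]  node(4,1) S=78.8653 payoff=42.7847 vs cont=42.6941 → 42.7847 [stop]  node(4,2) S=118.9100 payoff=2.7400 vs cont=17.4655 → 17.4655 [wait]  node(4,3) S=179.2879 payoff=0.0000 vs cont=3.3639 → 3.3639 [wait]  node(4,4) S=270.3234 payoff=0.0000 vs cont=0.0000 → 0.0000 [wait]
k=3: node(3,0) S=64.2273 payoff=57.4227 vs cont=55.7935 → 57.4227 [stop]  node(3,1) S=96.8394 payoff=24.8106 vs cont=30.2134 → 30.2134 [wait]  node(3,2) S=146.0107 payoff=0.0000 vs cont=10.5584 → 10.5584 [wait]  node(3,3) S=220.1493 payoff=0.0000 vs cont=1.7282 → 1.7282 [wait]
k=2: node(2,0) S=78.8653 payoff=42.7847 vs cont=43.7429 → 43.7429 [wait]  node(2,1) S=118.9100 payoff=2.7400 vs cont=20.4990 → 20.4990 [wait]  node(2,2) S=179.2879 payoff=0.0000 vs cont=6.2389 → 6.2389 [wait]
k=1: node(1,0) S=96.8394 payoff=24.8106 vs cont=32.1356 → 32.1356 [wait]  node(1,1) S=146.0107 payoff=0.0000 vs cont=13.4721 → 13.4721 [wait]
k=0: node(0,0) S=118.9100 payoff=2.7400 vs cont=22.8600 → 22.8600 [wait]

price = 22.8600
tree:
22.8600
32.1356 13.4721
43.7429 20.4990 6.2389
57.4227 30.2134 10.5584 1.7282
69.3438 42.7847 17.4655 3.3639 0.0000
79.0522 57.4227 27.9886 6.5480 0.0000 0.0000
86.9587 69.3438 42.7847 12.7460 0.0000 0.0000 0.0000
93.3977 79.0522 57.4227 24.8106 0.0000 0.0000 0.0000 0.0000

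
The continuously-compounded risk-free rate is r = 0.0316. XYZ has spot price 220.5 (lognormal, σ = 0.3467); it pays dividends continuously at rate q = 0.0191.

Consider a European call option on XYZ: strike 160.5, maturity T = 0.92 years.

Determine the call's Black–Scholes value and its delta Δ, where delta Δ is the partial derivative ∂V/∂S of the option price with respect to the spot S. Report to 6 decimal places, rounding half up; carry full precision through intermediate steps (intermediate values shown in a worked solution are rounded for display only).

σ√T = 0.3467·√0.92 = 0.332543
d₁ = (ln(S/K) + (r−q+σ²/2)T) / (σ√T) = (ln(220.5/160.5) + (0.0316−0.0191+0.3467²/2)·0.92) / 0.332543 = (0.317604 + 0.066792) / 0.332543 = 1.155929
d₂ = d₁ − σ√T = 1.155929 − 0.332543 = 0.823386
e^{−rT} = 0.971347
e^{−qT} = 0.982581
N(d₁) = 0.876145,  N(d₂) = 0.794856
Call price V = S·e^{−qT}·N(d₁) − K·e^{−rT}·N(d₂) = 189.824884 − 123.918915 = 65.905969
Δ = e^{−qT}·N(d₁) = 0.860884

price = 65.905969
Δ = 0.860884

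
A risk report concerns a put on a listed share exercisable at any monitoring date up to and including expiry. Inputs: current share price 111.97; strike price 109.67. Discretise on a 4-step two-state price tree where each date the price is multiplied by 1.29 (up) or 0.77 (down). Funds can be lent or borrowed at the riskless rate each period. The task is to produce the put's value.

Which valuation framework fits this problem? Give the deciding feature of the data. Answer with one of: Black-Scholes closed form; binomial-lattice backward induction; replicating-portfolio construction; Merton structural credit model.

Key observation: the put (strike 109.67 on spot 111.97) is American-style on a 4-step discrete price model, so the early-exercise decision at every node requires stepwise backward valuation — a closed form cannot price the exercise right.

framework: binomial-lattice backward induction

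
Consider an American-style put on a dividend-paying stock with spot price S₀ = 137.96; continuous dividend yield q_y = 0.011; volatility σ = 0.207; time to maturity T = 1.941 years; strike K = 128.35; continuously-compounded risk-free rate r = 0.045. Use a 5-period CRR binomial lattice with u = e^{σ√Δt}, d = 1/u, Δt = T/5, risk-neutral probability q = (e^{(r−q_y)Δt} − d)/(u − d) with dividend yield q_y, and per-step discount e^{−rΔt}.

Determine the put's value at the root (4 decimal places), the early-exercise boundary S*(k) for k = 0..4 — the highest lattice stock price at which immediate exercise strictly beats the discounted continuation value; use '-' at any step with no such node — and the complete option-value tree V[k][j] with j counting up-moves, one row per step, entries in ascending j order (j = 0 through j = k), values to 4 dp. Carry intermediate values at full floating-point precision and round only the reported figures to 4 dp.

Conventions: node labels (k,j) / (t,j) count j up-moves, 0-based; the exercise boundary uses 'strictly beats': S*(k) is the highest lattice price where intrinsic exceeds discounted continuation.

price = 8.3357
boundary = - - - 93.6951 106.5930
tree:
8.3357
13.9284 3.4389
22.4906 6.4712 0.7473
34.6549 11.9878 1.5815 0.0000
45.9922 21.7570 3.3470 0.0000 0.0000
55.9577 34.6549 7.0835 0.0000 0.0000 0.0000

Δt=0.38820, u=1.13766, d=0.87900, q=0.51917, disc=e^(-rΔt)=0.98268
k=5 terminal: V=max(K-S,0) → 55.9577 34.6549 7.0835 0.0000 0.0000 0.0000
k=4: j=0 S=82.3578 intr=45.9922 cont=44.1205 V=45.9922[EX]; j=1 S=106.5930 intr=21.7570 cont=19.9885 V=21.7570[EX]; j=2 S=137.9600 intr=0.0000 cont=3.3470 V=3.3470[hold]; j=3 S=178.5573 intr=0.0000 cont=0.0000 V=0.0000[hold]; j=4 S=231.1010 intr=0.0000 cont=0.0000 V=0.0000[hold]  S*(4)=106.5930
k=3: j=0 S=93.6951 intr=34.6549 cont=32.8315 V=34.6549[EX]; j=1 S=121.2665 intr=7.0835 cont=11.9878 V=11.9878[hold]; j=2 S=156.9515 intr=0.0000 cont=1.5815 V=1.5815[hold]; j=3 S=203.1373 intr=0.0000 cont=0.0000 V=0.0000[hold]  S*(3)=93.6951
k=2: j=0 S=106.5930 intr=21.7570 cont=22.4906 V=22.4906[hold]; j=1 S=137.9600 intr=0.0000 cont=6.4712 V=6.4712[hold]; j=2 S=178.5573 intr=0.0000 cont=0.7473 V=0.7473[hold]  S*(2)=-
k=1: j=0 S=121.2665 intr=7.0835 cont=13.9284 V=13.9284[hold]; j=1 S=156.9515 intr=0.0000 cont=3.4389 V=3.4389[hold]  S*(1)=-
k=0: j=0 S=137.9600 intr=0.0000 cont=8.3357 V=8.3357[hold]  S*(0)=-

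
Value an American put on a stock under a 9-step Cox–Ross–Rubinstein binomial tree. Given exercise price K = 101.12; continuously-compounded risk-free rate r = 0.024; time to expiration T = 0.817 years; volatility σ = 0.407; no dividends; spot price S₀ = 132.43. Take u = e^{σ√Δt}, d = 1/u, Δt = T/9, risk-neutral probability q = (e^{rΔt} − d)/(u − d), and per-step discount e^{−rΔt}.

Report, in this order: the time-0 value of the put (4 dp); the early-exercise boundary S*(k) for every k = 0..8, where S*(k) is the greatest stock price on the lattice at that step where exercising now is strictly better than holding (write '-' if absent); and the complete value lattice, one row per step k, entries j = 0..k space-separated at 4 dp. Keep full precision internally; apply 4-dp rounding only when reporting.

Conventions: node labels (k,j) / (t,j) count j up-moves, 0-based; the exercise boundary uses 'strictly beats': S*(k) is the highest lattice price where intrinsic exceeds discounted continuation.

price = 5.4781
boundary = - - - - - - 63.4527 71.7309 81.0891
tree:
5.4781
8.1143 2.6271
11.7484 4.1867 0.9377
16.5634 6.5490 1.6286 0.1882
22.6345 10.0158 2.7969 0.3615 0.0000
29.8211 14.8974 4.7358 0.6943 0.0000 0.0000
37.6673 21.3974 7.8742 1.3337 0.0000 0.0000 0.0000
44.9901 29.3891 12.7766 2.5618 0.0000 0.0000 0.0000 0.0000
51.4678 37.6673 20.0309 4.9208 0.0000 0.0000 0.0000 0.0000 0.0000
57.1980 44.9901 29.3891 9.4519 0.0000 0.0000 0.0000 0.0000 0.0000 0.0000

Δt=0.09078, u=1.13046, d=0.88459, q=0.47825, disc=e^(-rΔt)=0.99782
k=9 terminal: V=max(K-S,0) → 57.1980 44.9901 29.3891 9.4519 0.0000 0.0000 0.0000 0.0000 0.0000 0.0000
k=8: j=0 S=49.6522 intr=51.4678 cont=51.2477 V=51.4678[EX]; j=1 S=63.4527 intr=37.6673 cont=37.4472 V=37.6673[EX]; j=2 S=81.0891 intr=20.0309 cont=19.8108 V=20.0309[EX]; j=3 S=103.6273 intr=0.0000 cont=4.9208 V=4.9208[hold]; j=4 S=132.4300 intr=0.0000 cont=0.0000 V=0.0000[hold]; j=5 S=169.2382 intr=0.0000 cont=0.0000 V=0.0000[hold]; j=6 S=216.2770 intr=0.0000 cont=0.0000 V=0.0000[hold]; j=7 S=276.3900 intr=0.0000 cont=0.0000 V=0.0000[hold]; j=8 S=353.2111 intr=0.0000 cont=0.0000 V=0.0000[hold]  S*(8)=81.0891
k=7: j=0 S=56.1299 intr=44.9901 cont=44.7700 V=44.9901[EX]; j=1 S=71.7309 intr=29.3891 cont=29.1690 V=29.3891[EX]; j=2 S=91.6681 intr=9.4519 cont=12.7766 V=12.7766[hold]; j=3 S=117.1468 intr=0.0000 cont=2.5618 V=2.5618[hold]; j=4 S=149.7071 intr=0.0000 cont=0.0000 V=0.0000[hold]; j=5 S=191.3174 intr=0.0000 cont=0.0000 V=0.0000[hold]; j=6 S=244.4930 intr=0.0000 cont=0.0000 V=0.0000[hold]; j=7 S=312.4484 intr=0.0000 cont=0.0000 V=0.0000[hold]  S*(7)=71.7309
k=6: j=0 S=63.4527 intr=37.6673 cont=37.4472 V=37.6673[EX]; j=1 S=81.0891 intr=20.0309 cont=21.3974 V=21.3974[hold]; j=2 S=103.6273 intr=0.0000 cont=7.8742 V=7.8742[hold]; j=3 S=132.4300 intr=0.0000 cont=1.3337 V=1.3337[hold]; j=4 S=169.2382 intr=0.0000 cont=0.0000 V=0.0000[hold]; j=5 S=216.2770 intr=0.0000 cont=0.0000 V=0.0000[hold]; j=6 S=276.3900 intr=0.0000 cont=0.0000 V=0.0000[hold]  S*(6)=63.4527
k=5: j=0 S=71.7309 intr=29.3891 cont=29.8211 V=29.8211[hold]; j=1 S=91.6681 intr=9.4519 cont=14.8974 V=14.8974[hold]; j=2 S=117.1468 intr=0.0000 cont=4.7358 V=4.7358[hold]; j=3 S=149.7071 intr=0.0000 cont=0.6943 V=0.6943[hold]; j=4 S=191.3174 intr=0.0000 cont=0.0000 V=0.0000[hold]; j=5 S=244.4930 intr=0.0000 cont=0.0000 V=0.0000[hold]  S*(5)=-
k=4: j=0 S=81.0891 intr=20.0309 cont=22.6345 V=22.6345[hold]; j=1 S=103.6273 intr=0.0000 cont=10.0158 V=10.0158[hold]; j=2 S=132.4300 intr=0.0000 cont=2.7969 V=2.7969[hold]; j=3 S=169.2382 intr=0.0000 cont=0.3615 V=0.3615[hold]; j=4 S=216.2770 intr=0.0000 cont=0.0000 V=0.0000[hold]  S*(4)=-
k=3: j=0 S=91.6681 intr=9.4519 cont=16.5634 V=16.5634[hold]; j=1 S=117.1468 intr=0.0000 cont=6.5490 V=6.5490[hold]; j=2 S=149.7071 intr=0.0000 cont=1.6286 V=1.6286[hold]; j=3 S=191.3174 intr=0.0000 cont=0.1882 V=0.1882[hold]  S*(3)=-
k=2: j=0 S=103.6273 intr=0.0000 cont=11.7484 V=11.7484[hold]; j=1 S=132.4300 intr=0.0000 cont=4.1867 V=4.1867[hold]; j=2 S=169.2382 intr=0.0000 cont=0.9377 V=0.9377[hold]  S*(2)=-
k=1: j=0 S=117.1468 intr=0.0000 cont=8.1143 V=8.1143[hold]; j=1 S=149.7071 intr=0.0000 cont=2.6271 V=2.6271[hold]  S*(1)=-
k=0: j=0 S=132.4300 intr=0.0000 cont=5.4781 V=5.4781[hold]  S*(0)=-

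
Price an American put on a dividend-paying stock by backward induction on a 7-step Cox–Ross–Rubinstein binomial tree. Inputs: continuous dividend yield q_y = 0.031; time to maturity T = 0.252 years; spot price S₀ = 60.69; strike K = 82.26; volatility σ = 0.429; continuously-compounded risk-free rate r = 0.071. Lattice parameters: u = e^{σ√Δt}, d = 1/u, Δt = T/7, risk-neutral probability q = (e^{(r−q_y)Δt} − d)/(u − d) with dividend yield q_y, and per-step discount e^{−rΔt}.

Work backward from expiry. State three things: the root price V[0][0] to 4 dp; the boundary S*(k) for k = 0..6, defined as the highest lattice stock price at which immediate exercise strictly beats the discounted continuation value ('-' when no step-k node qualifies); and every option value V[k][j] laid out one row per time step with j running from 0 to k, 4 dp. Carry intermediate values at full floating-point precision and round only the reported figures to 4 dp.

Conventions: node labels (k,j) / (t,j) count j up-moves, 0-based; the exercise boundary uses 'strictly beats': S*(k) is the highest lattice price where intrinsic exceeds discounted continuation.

Δt=0.03600, u=1.08480, d=0.92183, q=0.48850, disc=e^(-rΔt)=0.99745
k=7 terminal: V=max(K-S,0) → 47.9307 41.8615 34.7192 26.3143 16.4234 4.7839 0.0000 0.0000
k=6: j=0 S=37.2405 intr=45.0195 cont=44.8511 V=45.0195[EX]; j=1 S=43.8244 intr=38.4356 cont=38.2745 V=38.4356[EX]; j=2 S=51.5723 intr=30.6877 cont=30.5352 V=30.6877[EX]; j=3 S=60.6900 intr=21.5700 cont=21.4277 V=21.5700[EX]; j=4 S=71.4196 intr=10.8404 cont=10.7100 V=10.8404[EX]; j=5 S=84.0462 intr=0.0000 cont=2.4407 V=2.4407[hold]; j=6 S=98.9051 intr=0.0000 cont=0.0000 V=0.0000[hold]  S*(6)=71.4196
k=5: j=0 S=40.3985 intr=41.8615 cont=41.6965 V=41.8615[EX]; j=1 S=47.5408 intr=34.7192 cont=34.5623 V=34.7192[EX]; j=2 S=55.9457 intr=26.3143 cont=26.1667 V=26.3143[EX]; j=3 S=65.8366 intr=16.4234 cont=16.2868 V=16.4234[EX]; j=4 S=77.4761 intr=4.7839 cont=6.7199 V=6.7199[hold]; j=5 S=91.1735 intr=0.0000 cont=1.2452 V=1.2452[hold]  S*(5)=65.8366
k=4: j=0 S=43.8244 intr=38.4356 cont=38.2745 V=38.4356[EX]; j=1 S=51.5723 intr=30.6877 cont=30.5352 V=30.6877[EX]; j=2 S=60.6900 intr=21.5700 cont=21.4277 V=21.5700[EX]; j=3 S=71.4196 intr=10.8404 cont=11.6534 V=11.6534[hold]; j=4 S=84.0462 intr=0.0000 cont=4.0352 V=4.0352[hold]  S*(4)=60.6900
k=3: j=0 S=47.5408 intr=34.7192 cont=34.5623 V=34.7192[EX]; j=1 S=55.9457 intr=26.3143 cont=26.1667 V=26.3143[EX]; j=2 S=65.8366 intr=16.4234 cont=16.6830 V=16.6830[hold]; j=3 S=77.4761 intr=4.7839 cont=7.9116 V=7.9116[hold]  S*(3)=55.9457
k=2: j=0 S=51.5723 intr=30.6877 cont=30.5352 V=30.6877[EX]; j=1 S=60.6900 intr=21.5700 cont=21.5542 V=21.5700[EX]; j=2 S=71.4196 intr=10.8404 cont=12.3665 V=12.3665[hold]  S*(2)=60.6900
k=1: j=0 S=55.9457 intr=26.3143 cont=26.1667 V=26.3143[EX]; j=1 S=65.8366 intr=16.4234 cont=17.0305 V=17.0305[hold]  S*(1)=55.9457
k=0: j=0 S=60.6900 intr=21.5700 cont=21.7235 V=21.7235[hold]  S*(0)=-

price = 21.7235
boundary = - 55.9457 60.6900 55.9457 60.6900 65.8366 71.4196
tree:
21.7235
26.3143 17.0305
30.6877 21.5700 12.3665
34.7192 26.3143 16.6830 7.9116
38.4356 30.6877 21.5700 11.6534 4.0352
41.8615 34.7192 26.3143 16.4234 6.7199 1.2452
45.0195 38.4356 30.6877 21.5700 10.8404 2.4407 0.0000
47.9307 41.8615 34.7192 26.3143 16.4234 4.7839 0.0000 0.0000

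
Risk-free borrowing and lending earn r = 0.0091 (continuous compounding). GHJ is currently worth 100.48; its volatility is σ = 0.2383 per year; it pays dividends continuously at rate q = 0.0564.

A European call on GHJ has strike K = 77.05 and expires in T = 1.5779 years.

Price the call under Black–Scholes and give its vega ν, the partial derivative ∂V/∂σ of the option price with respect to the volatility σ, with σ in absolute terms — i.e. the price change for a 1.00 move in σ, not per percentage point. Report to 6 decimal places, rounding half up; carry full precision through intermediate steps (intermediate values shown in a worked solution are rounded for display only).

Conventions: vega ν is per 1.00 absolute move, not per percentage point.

σ√T = 0.2383·√1.5779 = 0.299339
d₁ = (ln(S/K) + (r−q+σ²/2)T) / (σ√T) = (ln(100.48/77.05) + (0.0091−0.0564+0.2383²/2)·1.5779) / 0.299339 = (0.265504 − 0.029833) / 0.299339 = 0.787305
d₂ = d₁ − σ√T = 0.787305 − 0.299339 = 0.487966
e^{−rT} = 0.985744
e^{−qT} = 0.914851
N(d₁) = 0.784448,  N(d₂) = 0.687213
Call price V = S·e^{−qT}·N(d₁) − K·e^{−rT}·N(d₂) = 72.109856 − 52.194901 = 19.914956
φ(d₁) = (1/√(2π))·e^{−d₁²/2} = 0.292625
ν = S·e^{−qT}·φ(d₁)·√T = 33.789466

price = 19.914956
ν = 33.789466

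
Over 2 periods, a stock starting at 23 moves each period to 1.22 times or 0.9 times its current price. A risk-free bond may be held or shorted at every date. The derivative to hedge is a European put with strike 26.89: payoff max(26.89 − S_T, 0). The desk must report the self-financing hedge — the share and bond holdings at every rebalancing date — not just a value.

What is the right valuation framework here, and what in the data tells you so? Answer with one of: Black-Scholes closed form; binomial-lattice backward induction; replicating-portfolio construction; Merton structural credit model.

Key observation: the mandate to exhibit the hedge at every date and state singles out the replicating-portfolio construction on the 2-period tree with factors 1.22 and 0.9 from 23.

framework: replicating-portfolio construction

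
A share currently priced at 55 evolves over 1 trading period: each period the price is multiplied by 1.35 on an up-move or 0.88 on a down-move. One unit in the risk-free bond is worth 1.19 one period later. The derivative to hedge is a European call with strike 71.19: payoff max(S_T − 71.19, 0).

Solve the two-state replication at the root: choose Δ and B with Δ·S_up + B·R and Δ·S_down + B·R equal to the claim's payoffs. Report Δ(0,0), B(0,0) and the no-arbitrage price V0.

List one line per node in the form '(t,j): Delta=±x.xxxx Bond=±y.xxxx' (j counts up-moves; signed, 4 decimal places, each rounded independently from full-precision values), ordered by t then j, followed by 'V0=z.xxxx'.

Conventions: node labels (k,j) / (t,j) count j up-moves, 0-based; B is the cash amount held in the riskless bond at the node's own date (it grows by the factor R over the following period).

(0,0): Delta=0.1184 Bond=-4.8146
V0=1.6960

The replicating-portfolio and risk-neutral prices coincide; use p* = (1.19−0.88)/(1.35−0.88) = 0.6596 for the latter.
Expiry values: V(1,0)=0.0000, V(1,1)=3.0600
(0,0): S=55.0000. Δ = (V_up−V_dn)/(S_up−S_dn) = (3.0600−0.0000)/(74.2500−48.4000) = 0.1184. V = [p*·3.0600 + (1−p*)·0.0000]/1.19 = 1.6960. B = V − Δ·S = -4.8146.
Check: Δ(0,0)·S0 + B(0,0) = 1.6960 = V0.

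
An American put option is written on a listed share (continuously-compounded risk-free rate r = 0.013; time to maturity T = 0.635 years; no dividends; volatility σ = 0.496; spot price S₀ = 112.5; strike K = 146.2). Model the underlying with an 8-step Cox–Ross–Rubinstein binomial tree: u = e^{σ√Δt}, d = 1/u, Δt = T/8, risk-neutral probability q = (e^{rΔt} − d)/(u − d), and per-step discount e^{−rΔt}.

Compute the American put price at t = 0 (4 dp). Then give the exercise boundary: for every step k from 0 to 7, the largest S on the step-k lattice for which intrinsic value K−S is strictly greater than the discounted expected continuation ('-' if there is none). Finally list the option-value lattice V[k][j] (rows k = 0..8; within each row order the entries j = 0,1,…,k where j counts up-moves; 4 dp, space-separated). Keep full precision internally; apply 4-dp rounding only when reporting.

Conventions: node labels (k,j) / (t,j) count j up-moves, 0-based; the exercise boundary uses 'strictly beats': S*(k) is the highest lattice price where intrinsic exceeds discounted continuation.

price = 40.2920
boundary = - - - 73.9752 85.0697 73.9752 85.0697 97.8281
tree:
40.2920
50.5742 28.7301
61.4605 38.3504 17.8927
72.2248 49.3990 25.9159 8.8411
81.8723 61.1303 36.2153 14.3027 2.6721
90.2617 72.2248 48.3819 22.5092 5.0356 0.0000
97.5570 81.8723 61.1303 34.0434 9.4895 0.0000 0.0000
103.9009 90.2617 72.2248 48.3719 17.8829 0.0000 0.0000 0.0000
109.4174 97.5570 81.8723 61.1303 33.7000 0.0000 0.0000 0.0000 0.0000

Δt=0.07938, u=1.14998, d=0.86958, q=0.46880, disc=e^(-rΔt)=0.99897
k=8 terminal: V=max(K-S,0) → 109.4174 97.5570 81.8723 61.1303 33.7000 0.0000 0.0000 0.0000 0.0000
k=7: j=0 S=42.2991 intr=103.9009 cont=103.7501 V=103.9009[EX]; j=1 S=55.9383 intr=90.2617 cont=90.1110 V=90.2617[EX]; j=2 S=73.9752 intr=72.2248 cont=72.0740 V=72.2248[EX]; j=3 S=97.8281 intr=48.3719 cont=48.2211 V=48.3719[EX]; j=4 S=129.3723 intr=16.8277 cont=17.8829 V=17.8829[hold]; j=5 S=171.0876 intr=0.0000 cont=0.0000 V=0.0000[hold]; j=6 S=226.2539 intr=0.0000 cont=0.0000 V=0.0000[hold]; j=7 S=299.2082 intr=0.0000 cont=0.0000 V=0.0000[hold]  S*(7)=97.8281
k=6: j=0 S=48.6430 intr=97.5570 cont=97.4062 V=97.5570[EX]; j=1 S=64.3277 intr=81.8723 cont=81.7216 V=81.8723[EX]; j=2 S=85.0697 intr=61.1303 cont=60.9795 V=61.1303[EX]; j=3 S=112.5000 intr=33.7000 cont=34.0434 V=34.0434[hold]; j=4 S=148.7750 intr=0.0000 cont=9.4895 V=9.4895[hold]; j=5 S=196.7466 intr=0.0000 cont=0.0000 V=0.0000[hold]; j=6 S=260.1865 intr=0.0000 cont=0.0000 V=0.0000[hold]  S*(6)=85.0697
k=5: j=0 S=55.9383 intr=90.2617 cont=90.1110 V=90.2617[EX]; j=1 S=73.9752 intr=72.2248 cont=72.0740 V=72.2248[EX]; j=2 S=97.8281 intr=48.3719 cont=48.3819 V=48.3819[hold]; j=3 S=129.3723 intr=16.8277 cont=22.5092 V=22.5092[hold]; j=4 S=171.0876 intr=0.0000 cont=5.0356 V=5.0356[hold]; j=5 S=226.2539 intr=0.0000 cont=0.0000 V=0.0000[hold]  S*(5)=73.9752
k=4: j=0 S=64.3277 intr=81.8723 cont=81.7216 V=81.8723[EX]; j=1 S=85.0697 intr=61.1303 cont=60.9842 V=61.1303[EX]; j=2 S=112.5000 intr=33.7000 cont=36.2153 V=36.2153[hold]; j=3 S=148.7750 intr=0.0000 cont=14.3027 V=14.3027[hold]; j=4 S=196.7466 intr=0.0000 cont=2.6721 V=2.6721[hold]  S*(4)=85.0697
k=3: j=0 S=73.9752 intr=72.2248 cont=72.0740 V=72.2248[EX]; j=1 S=97.8281 intr=48.3719 cont=49.3990 V=49.3990[hold]; j=2 S=129.3723 intr=16.8277 cont=25.9159 V=25.9159[hold]; j=3 S=171.0876 intr=0.0000 cont=8.8411 V=8.8411[hold]  S*(3)=73.9752
k=2: j=0 S=85.0697 intr=61.1303 cont=61.4605 V=61.4605[hold]; j=1 S=112.5000 intr=33.7000 cont=38.3504 V=38.3504[hold]; j=2 S=148.7750 intr=0.0000 cont=17.8927 V=17.8927[hold]  S*(2)=-
k=1: j=0 S=97.8281 intr=48.3719 cont=50.5742 V=50.5742[hold]; j=1 S=129.3723 intr=16.8277 cont=28.7301 V=28.7301[hold]  S*(1)=-
k=0: j=0 S=112.5000 intr=33.7000 cont=40.2920 V=40.2920[hold]  S*(0)=-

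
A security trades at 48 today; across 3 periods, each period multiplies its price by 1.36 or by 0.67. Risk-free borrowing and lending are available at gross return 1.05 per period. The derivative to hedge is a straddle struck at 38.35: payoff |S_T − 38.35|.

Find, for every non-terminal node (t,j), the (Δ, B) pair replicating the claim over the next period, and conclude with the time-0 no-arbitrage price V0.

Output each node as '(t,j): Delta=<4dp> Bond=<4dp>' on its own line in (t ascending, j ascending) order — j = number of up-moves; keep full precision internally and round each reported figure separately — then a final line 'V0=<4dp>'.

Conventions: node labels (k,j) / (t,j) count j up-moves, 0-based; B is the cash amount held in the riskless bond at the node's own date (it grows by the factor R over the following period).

(0,0): Delta=0.5904 Bond=-4.5112
(1,0): Delta=-0.0010 Bond=14.2836
(1,1): Delta=0.8281 Bond=-20.2534
(2,0): Delta=-1.0000 Bond=36.5238
(2,1): Delta=0.4005 Bond=-2.5630
(2,2): Delta=1.0000 Bond=-36.5238
V0=23.8303

No-arbitrage ⇒ martingale measure with p* = (R−d)/(u−d) = 0.5507.
Terminal payoffs: V(3,0)=23.9134, V(3,1)=9.0458, V(3,2)=21.1331, V(3,3)=82.3919
Node (2,0) S=21.5472: V=(p*·9.0458+(1−p*)·23.9134)/1.05=14.9766; Δ=(9.0458−23.9134)/(29.3042−14.4366)=-1.0000; B=V−Δ·S=36.5238
Node (2,1) S=43.7376: V=(p*·21.1331+(1−p*)·9.0458)/1.05=14.9549; Δ=(21.1331−9.0458)/(59.4831−29.3042)=0.4005; B=V−Δ·S=-2.5630
Node (2,2) S=88.7808: V=(p*·82.3919+(1−p*)·21.1331)/1.05=52.2570; Δ=(82.3919−21.1331)/(120.7419−59.4831)=1.0000; B=V−Δ·S=-36.5238
Node (1,0) S=32.1600: V=(p*·14.9549+(1−p*)·14.9766)/1.05=14.2520; Δ=(14.9549−14.9766)/(43.7376−21.5472)=-0.0010; B=V−Δ·S=14.2836
Node (1,1) S=65.2800: V=(p*·52.2570+(1−p*)·14.9549)/1.05=33.8077; Δ=(52.2570−14.9549)/(88.7808−43.7376)=0.8281; B=V−Δ·S=-20.2534
Node (0,0) S=48.0000: V=(p*·33.8077+(1−p*)·14.2520)/1.05=23.8303; Δ=(33.8077−14.2520)/(65.2800−32.1600)=0.5904; B=V−Δ·S=-4.5112
Check: Δ(0,0)·S0 + B(0,0) = 23.8303 = V0.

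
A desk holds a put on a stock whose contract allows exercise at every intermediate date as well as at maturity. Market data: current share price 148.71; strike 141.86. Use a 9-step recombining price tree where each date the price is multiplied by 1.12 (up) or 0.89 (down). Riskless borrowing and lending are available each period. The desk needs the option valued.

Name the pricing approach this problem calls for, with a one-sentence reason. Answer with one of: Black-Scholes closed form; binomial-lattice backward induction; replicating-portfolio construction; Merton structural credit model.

Key observation: early exercise of the strike-141.86 put must be checked at each of the 9 dates (spot 148.71), which forces a node-by-node comparison of intrinsic and continuation value backward from expiry.

framework: binomial-lattice backward induction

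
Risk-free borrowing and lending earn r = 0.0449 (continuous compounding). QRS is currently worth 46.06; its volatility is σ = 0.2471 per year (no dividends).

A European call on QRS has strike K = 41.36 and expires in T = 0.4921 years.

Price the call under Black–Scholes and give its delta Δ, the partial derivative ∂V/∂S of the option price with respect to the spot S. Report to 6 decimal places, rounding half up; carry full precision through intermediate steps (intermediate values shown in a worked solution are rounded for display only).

price = 6.585915
Δ = 0.798158

σ√T = 0.2471·√0.4921 = 0.173340
d₁ = (ln(S/K) + (r+σ²/2)T) / (σ√T) = (ln(46.06/41.36) + (0.0449+0.2471²/2)·0.4921) / 0.173340 = (0.107631 + 0.037119) / 0.173340 = 0.835059
d₂ = d₁ − σ√T = 0.835059 − 0.173340 = 0.661719
e^{−rT} = 0.978147
N(d₁) = 0.798158,  N(d₂) = 0.745924
Call price V = S·N(d₁) − K·e^{−rT}·N(d₂) = 36.763149 − 30.177234 = 6.585915
Δ = N(d₁) = 0.798158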